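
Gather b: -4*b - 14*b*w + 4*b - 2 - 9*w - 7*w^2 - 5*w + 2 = -14*b*w - 7*w^2 - 14*w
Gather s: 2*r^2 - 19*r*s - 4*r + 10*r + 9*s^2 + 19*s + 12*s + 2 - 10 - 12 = 2*r^2 + 6*r + 9*s^2 + s*(31 - 19*r) - 20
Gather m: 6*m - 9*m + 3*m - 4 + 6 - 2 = 0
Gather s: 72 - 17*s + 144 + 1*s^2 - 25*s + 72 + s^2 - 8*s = 2*s^2 - 50*s + 288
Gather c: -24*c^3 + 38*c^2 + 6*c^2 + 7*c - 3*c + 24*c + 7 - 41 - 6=-24*c^3 + 44*c^2 + 28*c - 40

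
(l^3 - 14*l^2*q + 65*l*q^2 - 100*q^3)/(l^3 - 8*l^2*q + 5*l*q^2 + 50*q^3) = (l - 4*q)/(l + 2*q)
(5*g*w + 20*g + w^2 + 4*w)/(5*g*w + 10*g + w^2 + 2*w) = (w + 4)/(w + 2)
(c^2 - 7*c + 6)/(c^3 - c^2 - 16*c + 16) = (c - 6)/(c^2 - 16)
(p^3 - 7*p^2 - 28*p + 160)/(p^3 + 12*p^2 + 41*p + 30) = (p^2 - 12*p + 32)/(p^2 + 7*p + 6)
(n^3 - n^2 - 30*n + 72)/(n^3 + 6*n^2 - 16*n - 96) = (n - 3)/(n + 4)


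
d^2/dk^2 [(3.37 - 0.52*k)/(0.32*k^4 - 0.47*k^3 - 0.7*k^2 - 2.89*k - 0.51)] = (-0.638976*k^7 + 8.153088*k^6 - 15.195768*k^5 - 8.5665*k^4 + 4.479128*k^3 + 45.468162*k^2 + 37.172166*k + 55.41983)/(0.032768*k^12 - 0.144384*k^11 - 0.00297599999999998*k^10 - 0.359951*k^9 + 2.457774*k^8 + 1.738281*k^7 + 2.317619*k^6 - 14.201613*k^5 - 22.195812*k^4 - 30.69469*k^3 - 13.324923*k^2 - 2.255067*k - 0.132651)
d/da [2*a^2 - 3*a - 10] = 4*a - 3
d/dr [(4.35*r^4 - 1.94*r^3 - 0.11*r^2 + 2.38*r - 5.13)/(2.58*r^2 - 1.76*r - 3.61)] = (22.446*r^5 - 27.9732*r^4 - 55.9852*r^3 + 15.0634*r^2 + 27.265*r - 17.6206)/(6.6564*r^4 - 9.0816*r^3 - 15.53*r^2 + 12.7072*r + 13.0321)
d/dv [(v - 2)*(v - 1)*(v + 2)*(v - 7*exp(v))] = -7*v^3*exp(v) + 4*v^3 - 14*v^2*exp(v) - 3*v^2 + 42*v*exp(v) - 8*v + 4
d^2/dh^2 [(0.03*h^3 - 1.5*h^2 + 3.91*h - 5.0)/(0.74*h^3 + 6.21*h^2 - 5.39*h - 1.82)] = (-5.55111512312578e-17*h^7 - 1.918524*h^6 + 13.564644*h^5 + 39.539532*h^4 - 161.147128*h^3 - 1074.02718*h^2 + 1229.498844*h - 490.192836)/(0.405224*h^9 + 10.201788*h^8 + 76.75761*h^7 + 87.877929*h^6 - 609.267603*h^5 + 374.236149*h^4 + 216.275857*h^3 - 96.914454*h^2 - 53.561508*h - 6.028568)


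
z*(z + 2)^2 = z^3 + 4*z^2 + 4*z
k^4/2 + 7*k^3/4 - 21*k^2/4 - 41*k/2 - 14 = (k/2 + 1/2)*(k - 7/2)*(k + 2)*(k + 4)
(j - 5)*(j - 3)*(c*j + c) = c*j^3 - 7*c*j^2 + 7*c*j + 15*c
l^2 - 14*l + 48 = (l - 8)*(l - 6)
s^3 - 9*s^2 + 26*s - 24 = (s - 4)*(s - 3)*(s - 2)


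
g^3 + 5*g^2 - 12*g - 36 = (g - 3)*(g + 2)*(g + 6)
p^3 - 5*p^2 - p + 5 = (p - 5)*(p - 1)*(p + 1)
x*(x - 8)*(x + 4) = x^3 - 4*x^2 - 32*x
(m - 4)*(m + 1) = m^2 - 3*m - 4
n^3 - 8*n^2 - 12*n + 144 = (n - 6)^2*(n + 4)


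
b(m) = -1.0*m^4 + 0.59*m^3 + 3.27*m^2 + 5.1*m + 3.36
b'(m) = -4.0*m^3 + 1.77*m^2 + 6.54*m + 5.1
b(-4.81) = -546.45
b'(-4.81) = 459.73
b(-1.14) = -0.77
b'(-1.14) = 5.87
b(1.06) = 11.88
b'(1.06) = 9.26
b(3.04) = -19.75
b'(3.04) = -71.04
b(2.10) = 14.51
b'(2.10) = -10.40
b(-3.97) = -250.67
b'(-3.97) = 257.32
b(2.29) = 11.77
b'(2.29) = -18.68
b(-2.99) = -78.35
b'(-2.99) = 108.29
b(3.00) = -16.98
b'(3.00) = -67.35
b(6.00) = -1016.88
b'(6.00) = -755.94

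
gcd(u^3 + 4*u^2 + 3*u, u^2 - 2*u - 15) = u + 3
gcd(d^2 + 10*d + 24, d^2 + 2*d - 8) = d + 4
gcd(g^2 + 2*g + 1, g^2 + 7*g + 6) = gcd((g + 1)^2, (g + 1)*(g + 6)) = g + 1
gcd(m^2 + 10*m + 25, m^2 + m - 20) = m + 5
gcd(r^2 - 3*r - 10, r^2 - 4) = r + 2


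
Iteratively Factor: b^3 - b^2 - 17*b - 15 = (b - 5)*(b^2 + 4*b + 3) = (b - 5)*(b + 3)*(b + 1)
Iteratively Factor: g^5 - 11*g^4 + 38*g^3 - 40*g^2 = (g - 2)*(g^4 - 9*g^3 + 20*g^2) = g*(g - 2)*(g^3 - 9*g^2 + 20*g) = g*(g - 4)*(g - 2)*(g^2 - 5*g) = g*(g - 5)*(g - 4)*(g - 2)*(g)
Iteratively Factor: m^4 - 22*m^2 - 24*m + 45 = (m - 1)*(m^3 + m^2 - 21*m - 45) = (m - 5)*(m - 1)*(m^2 + 6*m + 9) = (m - 5)*(m - 1)*(m + 3)*(m + 3)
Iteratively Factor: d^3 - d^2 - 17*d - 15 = (d + 3)*(d^2 - 4*d - 5) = (d + 1)*(d + 3)*(d - 5)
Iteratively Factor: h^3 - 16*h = (h - 4)*(h^2 + 4*h) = (h - 4)*(h + 4)*(h)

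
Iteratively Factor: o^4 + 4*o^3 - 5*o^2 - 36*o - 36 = (o + 2)*(o^3 + 2*o^2 - 9*o - 18) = (o + 2)*(o + 3)*(o^2 - o - 6) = (o - 3)*(o + 2)*(o + 3)*(o + 2)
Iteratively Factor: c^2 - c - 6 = (c - 3)*(c + 2)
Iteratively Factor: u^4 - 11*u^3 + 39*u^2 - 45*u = (u - 3)*(u^3 - 8*u^2 + 15*u) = (u - 5)*(u - 3)*(u^2 - 3*u) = u*(u - 5)*(u - 3)*(u - 3)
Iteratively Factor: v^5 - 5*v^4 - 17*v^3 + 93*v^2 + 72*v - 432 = (v + 3)*(v^4 - 8*v^3 + 7*v^2 + 72*v - 144) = (v - 4)*(v + 3)*(v^3 - 4*v^2 - 9*v + 36) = (v - 4)*(v - 3)*(v + 3)*(v^2 - v - 12) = (v - 4)*(v - 3)*(v + 3)^2*(v - 4)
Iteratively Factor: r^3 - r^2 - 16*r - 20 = (r + 2)*(r^2 - 3*r - 10) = (r - 5)*(r + 2)*(r + 2)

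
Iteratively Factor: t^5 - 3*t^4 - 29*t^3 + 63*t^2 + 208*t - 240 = (t + 4)*(t^4 - 7*t^3 - t^2 + 67*t - 60) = (t - 4)*(t + 4)*(t^3 - 3*t^2 - 13*t + 15) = (t - 4)*(t + 3)*(t + 4)*(t^2 - 6*t + 5) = (t - 5)*(t - 4)*(t + 3)*(t + 4)*(t - 1)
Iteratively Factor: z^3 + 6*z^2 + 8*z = (z + 2)*(z^2 + 4*z) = z*(z + 2)*(z + 4)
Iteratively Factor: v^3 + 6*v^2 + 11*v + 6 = (v + 1)*(v^2 + 5*v + 6) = (v + 1)*(v + 3)*(v + 2)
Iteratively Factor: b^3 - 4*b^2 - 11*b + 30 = (b + 3)*(b^2 - 7*b + 10) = (b - 5)*(b + 3)*(b - 2)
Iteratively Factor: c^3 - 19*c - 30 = (c + 2)*(c^2 - 2*c - 15) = (c + 2)*(c + 3)*(c - 5)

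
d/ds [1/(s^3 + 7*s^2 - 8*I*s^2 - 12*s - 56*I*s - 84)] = (-3*s^2 - 14*s + 16*I*s + 12 + 56*I)/(-s^3 - 7*s^2 + 8*I*s^2 + 12*s + 56*I*s + 84)^2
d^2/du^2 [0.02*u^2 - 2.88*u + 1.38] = 0.0400000000000000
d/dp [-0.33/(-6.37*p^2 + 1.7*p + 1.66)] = (0.561 - 4.2042*p)/(-6.37*p^2 + 1.7*p + 1.66)^2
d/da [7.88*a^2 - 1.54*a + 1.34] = 15.76*a - 1.54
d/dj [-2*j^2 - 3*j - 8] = -4*j - 3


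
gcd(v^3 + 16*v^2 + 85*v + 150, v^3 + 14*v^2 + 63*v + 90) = v^2 + 11*v + 30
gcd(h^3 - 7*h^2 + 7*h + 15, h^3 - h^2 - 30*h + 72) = h - 3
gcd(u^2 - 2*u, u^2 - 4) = u - 2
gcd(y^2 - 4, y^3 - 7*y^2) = 1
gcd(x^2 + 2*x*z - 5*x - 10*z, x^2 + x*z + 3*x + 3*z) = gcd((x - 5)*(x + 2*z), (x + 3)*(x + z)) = 1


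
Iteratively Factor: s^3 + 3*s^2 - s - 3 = (s + 3)*(s^2 - 1) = (s + 1)*(s + 3)*(s - 1)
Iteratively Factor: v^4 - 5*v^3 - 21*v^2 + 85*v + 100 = (v - 5)*(v^3 - 21*v - 20) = (v - 5)*(v + 4)*(v^2 - 4*v - 5) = (v - 5)*(v + 1)*(v + 4)*(v - 5)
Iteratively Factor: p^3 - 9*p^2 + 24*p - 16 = (p - 4)*(p^2 - 5*p + 4) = (p - 4)*(p - 1)*(p - 4)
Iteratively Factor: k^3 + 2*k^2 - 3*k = (k - 1)*(k^2 + 3*k) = k*(k - 1)*(k + 3)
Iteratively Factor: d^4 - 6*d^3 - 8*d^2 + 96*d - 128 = (d + 4)*(d^3 - 10*d^2 + 32*d - 32) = (d - 4)*(d + 4)*(d^2 - 6*d + 8) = (d - 4)*(d - 2)*(d + 4)*(d - 4)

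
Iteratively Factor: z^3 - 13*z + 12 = (z + 4)*(z^2 - 4*z + 3) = (z - 3)*(z + 4)*(z - 1)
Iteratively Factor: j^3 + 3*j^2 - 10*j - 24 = (j + 2)*(j^2 + j - 12) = (j - 3)*(j + 2)*(j + 4)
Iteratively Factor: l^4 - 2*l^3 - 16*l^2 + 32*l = (l + 4)*(l^3 - 6*l^2 + 8*l) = (l - 2)*(l + 4)*(l^2 - 4*l) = l*(l - 2)*(l + 4)*(l - 4)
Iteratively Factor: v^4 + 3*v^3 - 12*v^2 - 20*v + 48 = (v - 2)*(v^3 + 5*v^2 - 2*v - 24) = (v - 2)*(v + 4)*(v^2 + v - 6) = (v - 2)*(v + 3)*(v + 4)*(v - 2)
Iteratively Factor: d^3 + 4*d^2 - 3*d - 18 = (d + 3)*(d^2 + d - 6) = (d + 3)^2*(d - 2)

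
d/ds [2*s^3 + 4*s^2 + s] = 6*s^2 + 8*s + 1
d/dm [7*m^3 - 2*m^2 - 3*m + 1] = 21*m^2 - 4*m - 3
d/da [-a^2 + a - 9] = 1 - 2*a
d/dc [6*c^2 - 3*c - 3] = 12*c - 3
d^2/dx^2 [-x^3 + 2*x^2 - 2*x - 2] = 4 - 6*x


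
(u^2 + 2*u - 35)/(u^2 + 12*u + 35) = (u - 5)/(u + 5)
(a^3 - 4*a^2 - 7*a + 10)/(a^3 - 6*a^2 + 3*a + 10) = (a^2 + a - 2)/(a^2 - a - 2)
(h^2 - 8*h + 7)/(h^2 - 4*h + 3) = (h - 7)/(h - 3)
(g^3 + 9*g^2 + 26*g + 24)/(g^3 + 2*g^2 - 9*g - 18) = (g + 4)/(g - 3)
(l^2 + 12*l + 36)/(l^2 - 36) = (l + 6)/(l - 6)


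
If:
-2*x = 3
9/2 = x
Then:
No Solution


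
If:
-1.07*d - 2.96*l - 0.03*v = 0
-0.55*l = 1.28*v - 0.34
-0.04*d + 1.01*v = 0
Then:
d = -2.29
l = 0.83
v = -0.09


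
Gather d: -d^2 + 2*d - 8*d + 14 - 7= -d^2 - 6*d + 7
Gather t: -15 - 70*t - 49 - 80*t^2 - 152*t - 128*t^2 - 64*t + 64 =-208*t^2 - 286*t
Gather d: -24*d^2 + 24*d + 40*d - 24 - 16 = -24*d^2 + 64*d - 40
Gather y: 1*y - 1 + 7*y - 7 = 8*y - 8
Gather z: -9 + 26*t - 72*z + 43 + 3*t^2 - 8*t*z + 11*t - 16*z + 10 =3*t^2 + 37*t + z*(-8*t - 88) + 44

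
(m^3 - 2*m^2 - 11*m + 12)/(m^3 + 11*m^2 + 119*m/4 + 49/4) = 4*(m^3 - 2*m^2 - 11*m + 12)/(4*m^3 + 44*m^2 + 119*m + 49)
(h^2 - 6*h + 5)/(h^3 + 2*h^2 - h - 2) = (h - 5)/(h^2 + 3*h + 2)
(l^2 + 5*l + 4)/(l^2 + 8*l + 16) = (l + 1)/(l + 4)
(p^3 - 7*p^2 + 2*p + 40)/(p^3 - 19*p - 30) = (p - 4)/(p + 3)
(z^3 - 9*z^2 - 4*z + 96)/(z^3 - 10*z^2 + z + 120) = (z - 4)/(z - 5)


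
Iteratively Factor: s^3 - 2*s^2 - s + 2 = (s - 1)*(s^2 - s - 2) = (s - 2)*(s - 1)*(s + 1)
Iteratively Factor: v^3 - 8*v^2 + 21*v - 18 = (v - 3)*(v^2 - 5*v + 6) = (v - 3)*(v - 2)*(v - 3)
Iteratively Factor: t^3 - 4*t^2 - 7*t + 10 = (t - 5)*(t^2 + t - 2) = (t - 5)*(t + 2)*(t - 1)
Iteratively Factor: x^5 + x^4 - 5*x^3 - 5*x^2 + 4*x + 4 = (x + 1)*(x^4 - 5*x^2 + 4) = (x - 1)*(x + 1)*(x^3 + x^2 - 4*x - 4) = (x - 1)*(x + 1)^2*(x^2 - 4) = (x - 1)*(x + 1)^2*(x + 2)*(x - 2)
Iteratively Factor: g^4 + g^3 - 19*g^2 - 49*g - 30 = (g + 1)*(g^3 - 19*g - 30) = (g + 1)*(g + 2)*(g^2 - 2*g - 15) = (g - 5)*(g + 1)*(g + 2)*(g + 3)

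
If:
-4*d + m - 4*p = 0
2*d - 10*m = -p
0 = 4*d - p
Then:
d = 0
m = 0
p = 0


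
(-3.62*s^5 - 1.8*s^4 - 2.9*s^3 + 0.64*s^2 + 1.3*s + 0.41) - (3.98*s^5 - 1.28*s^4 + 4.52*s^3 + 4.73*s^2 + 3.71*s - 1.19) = -7.6*s^5 - 0.52*s^4 - 7.42*s^3 - 4.09*s^2 - 2.41*s + 1.6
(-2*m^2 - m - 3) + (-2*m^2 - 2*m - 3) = -4*m^2 - 3*m - 6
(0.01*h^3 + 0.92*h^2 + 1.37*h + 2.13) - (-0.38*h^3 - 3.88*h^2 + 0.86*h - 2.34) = 0.39*h^3 + 4.8*h^2 + 0.51*h + 4.47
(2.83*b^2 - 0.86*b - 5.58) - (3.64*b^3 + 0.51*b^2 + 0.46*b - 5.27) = -3.64*b^3 + 2.32*b^2 - 1.32*b - 0.31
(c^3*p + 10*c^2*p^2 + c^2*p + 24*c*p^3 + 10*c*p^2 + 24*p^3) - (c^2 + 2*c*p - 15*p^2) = c^3*p + 10*c^2*p^2 + c^2*p - c^2 + 24*c*p^3 + 10*c*p^2 - 2*c*p + 24*p^3 + 15*p^2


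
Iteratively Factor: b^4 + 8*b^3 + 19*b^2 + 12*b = (b)*(b^3 + 8*b^2 + 19*b + 12) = b*(b + 3)*(b^2 + 5*b + 4) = b*(b + 1)*(b + 3)*(b + 4)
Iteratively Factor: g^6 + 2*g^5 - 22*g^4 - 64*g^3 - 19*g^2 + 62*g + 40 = (g + 4)*(g^5 - 2*g^4 - 14*g^3 - 8*g^2 + 13*g + 10) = (g - 1)*(g + 4)*(g^4 - g^3 - 15*g^2 - 23*g - 10) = (g - 5)*(g - 1)*(g + 4)*(g^3 + 4*g^2 + 5*g + 2) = (g - 5)*(g - 1)*(g + 2)*(g + 4)*(g^2 + 2*g + 1) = (g - 5)*(g - 1)*(g + 1)*(g + 2)*(g + 4)*(g + 1)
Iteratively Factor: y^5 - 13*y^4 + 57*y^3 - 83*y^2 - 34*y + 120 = (y - 3)*(y^4 - 10*y^3 + 27*y^2 - 2*y - 40) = (y - 4)*(y - 3)*(y^3 - 6*y^2 + 3*y + 10) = (y - 4)*(y - 3)*(y + 1)*(y^2 - 7*y + 10) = (y - 5)*(y - 4)*(y - 3)*(y + 1)*(y - 2)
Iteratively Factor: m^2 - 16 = (m - 4)*(m + 4)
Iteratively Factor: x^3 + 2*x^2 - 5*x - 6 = (x + 1)*(x^2 + x - 6) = (x + 1)*(x + 3)*(x - 2)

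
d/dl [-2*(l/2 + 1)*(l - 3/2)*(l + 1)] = -3*l^2 - 3*l + 5/2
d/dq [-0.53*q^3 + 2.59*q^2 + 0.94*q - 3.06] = -1.59*q^2 + 5.18*q + 0.94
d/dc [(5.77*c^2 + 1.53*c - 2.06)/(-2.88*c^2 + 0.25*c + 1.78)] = (5.8489*c^2 + 8.6756*c + 3.2384)/(8.2944*c^4 - 1.44*c^3 - 10.1903*c^2 + 0.89*c + 3.1684)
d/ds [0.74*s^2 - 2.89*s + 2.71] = 1.48*s - 2.89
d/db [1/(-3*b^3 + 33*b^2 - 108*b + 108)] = (b^2 - 22*b/3 + 12)/(b^3 - 11*b^2 + 36*b - 36)^2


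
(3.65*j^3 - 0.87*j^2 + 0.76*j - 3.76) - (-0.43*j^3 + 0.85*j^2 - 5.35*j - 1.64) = 4.08*j^3 - 1.72*j^2 + 6.11*j - 2.12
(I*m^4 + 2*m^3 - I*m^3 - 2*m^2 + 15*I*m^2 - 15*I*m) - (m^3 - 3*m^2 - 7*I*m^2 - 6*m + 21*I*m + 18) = I*m^4 + m^3 - I*m^3 + m^2 + 22*I*m^2 + 6*m - 36*I*m - 18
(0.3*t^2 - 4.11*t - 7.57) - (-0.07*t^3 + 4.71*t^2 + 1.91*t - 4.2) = 0.07*t^3 - 4.41*t^2 - 6.02*t - 3.37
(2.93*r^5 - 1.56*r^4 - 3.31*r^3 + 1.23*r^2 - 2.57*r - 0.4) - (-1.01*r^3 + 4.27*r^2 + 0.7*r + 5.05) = 2.93*r^5 - 1.56*r^4 - 2.3*r^3 - 3.04*r^2 - 3.27*r - 5.45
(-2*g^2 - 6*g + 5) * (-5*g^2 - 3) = 10*g^4 + 30*g^3 - 19*g^2 + 18*g - 15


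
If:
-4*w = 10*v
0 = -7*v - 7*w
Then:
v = 0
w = 0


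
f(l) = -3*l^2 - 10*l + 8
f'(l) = -6*l - 10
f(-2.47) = 14.40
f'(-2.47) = 4.82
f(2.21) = -28.75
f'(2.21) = -23.26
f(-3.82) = 2.42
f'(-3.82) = 12.92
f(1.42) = -12.25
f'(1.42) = -18.52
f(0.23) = 5.54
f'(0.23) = -11.38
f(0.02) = 7.80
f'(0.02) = -10.12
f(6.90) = -203.83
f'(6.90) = -51.40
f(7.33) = -226.49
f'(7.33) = -53.98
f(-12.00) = -304.00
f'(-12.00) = 62.00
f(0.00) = 8.00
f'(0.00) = -10.00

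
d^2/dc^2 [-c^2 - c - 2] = -2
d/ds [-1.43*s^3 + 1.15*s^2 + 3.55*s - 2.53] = -4.29*s^2 + 2.3*s + 3.55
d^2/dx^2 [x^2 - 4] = 2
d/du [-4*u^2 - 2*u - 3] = -8*u - 2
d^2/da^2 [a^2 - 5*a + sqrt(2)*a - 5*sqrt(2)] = 2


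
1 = 1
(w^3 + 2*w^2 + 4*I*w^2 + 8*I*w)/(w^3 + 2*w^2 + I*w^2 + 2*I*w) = (w + 4*I)/(w + I)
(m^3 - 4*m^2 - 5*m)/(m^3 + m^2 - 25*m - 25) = m/(m + 5)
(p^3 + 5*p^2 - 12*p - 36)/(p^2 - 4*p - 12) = (p^2 + 3*p - 18)/(p - 6)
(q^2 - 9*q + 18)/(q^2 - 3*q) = (q - 6)/q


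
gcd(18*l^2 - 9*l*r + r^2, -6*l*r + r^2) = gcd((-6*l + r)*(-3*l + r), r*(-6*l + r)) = -6*l + r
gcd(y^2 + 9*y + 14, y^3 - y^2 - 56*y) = y + 7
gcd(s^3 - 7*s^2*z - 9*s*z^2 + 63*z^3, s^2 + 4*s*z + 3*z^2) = s + 3*z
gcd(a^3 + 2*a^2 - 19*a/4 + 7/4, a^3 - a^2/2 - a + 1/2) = a^2 - 3*a/2 + 1/2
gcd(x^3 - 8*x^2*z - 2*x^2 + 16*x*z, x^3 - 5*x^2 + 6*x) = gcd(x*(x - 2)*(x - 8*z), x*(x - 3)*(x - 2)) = x^2 - 2*x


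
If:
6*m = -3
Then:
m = -1/2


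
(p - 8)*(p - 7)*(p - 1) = p^3 - 16*p^2 + 71*p - 56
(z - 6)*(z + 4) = z^2 - 2*z - 24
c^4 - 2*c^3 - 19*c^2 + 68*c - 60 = (c - 3)*(c - 2)^2*(c + 5)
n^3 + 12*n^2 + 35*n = n*(n + 5)*(n + 7)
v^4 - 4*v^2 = v^2*(v - 2)*(v + 2)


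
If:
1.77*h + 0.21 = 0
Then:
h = -0.12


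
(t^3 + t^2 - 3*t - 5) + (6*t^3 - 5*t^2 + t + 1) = 7*t^3 - 4*t^2 - 2*t - 4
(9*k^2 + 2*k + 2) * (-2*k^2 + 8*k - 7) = -18*k^4 + 68*k^3 - 51*k^2 + 2*k - 14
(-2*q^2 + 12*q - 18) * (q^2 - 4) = -2*q^4 + 12*q^3 - 10*q^2 - 48*q + 72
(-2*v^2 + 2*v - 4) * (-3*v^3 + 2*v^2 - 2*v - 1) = 6*v^5 - 10*v^4 + 20*v^3 - 10*v^2 + 6*v + 4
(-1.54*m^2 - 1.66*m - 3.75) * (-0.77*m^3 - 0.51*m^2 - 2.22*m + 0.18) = 1.1858*m^5 + 2.0636*m^4 + 7.1529*m^3 + 5.3205*m^2 + 8.0262*m - 0.675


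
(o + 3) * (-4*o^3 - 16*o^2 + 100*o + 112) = -4*o^4 - 28*o^3 + 52*o^2 + 412*o + 336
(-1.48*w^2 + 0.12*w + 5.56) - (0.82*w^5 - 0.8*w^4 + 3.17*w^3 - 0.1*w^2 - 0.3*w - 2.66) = -0.82*w^5 + 0.8*w^4 - 3.17*w^3 - 1.38*w^2 + 0.42*w + 8.22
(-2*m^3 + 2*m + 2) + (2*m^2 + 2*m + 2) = -2*m^3 + 2*m^2 + 4*m + 4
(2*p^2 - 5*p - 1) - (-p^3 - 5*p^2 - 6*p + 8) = p^3 + 7*p^2 + p - 9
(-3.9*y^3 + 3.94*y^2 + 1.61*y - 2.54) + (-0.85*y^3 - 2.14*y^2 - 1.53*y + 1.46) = -4.75*y^3 + 1.8*y^2 + 0.0800000000000001*y - 1.08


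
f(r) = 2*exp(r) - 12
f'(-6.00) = 0.00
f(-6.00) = -12.00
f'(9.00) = 16206.17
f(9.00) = 16194.17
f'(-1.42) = 0.48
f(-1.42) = -11.52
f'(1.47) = 8.70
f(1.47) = -3.30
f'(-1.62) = 0.40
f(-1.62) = -11.60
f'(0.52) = 3.36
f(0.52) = -8.64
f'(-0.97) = 0.76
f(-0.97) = -11.24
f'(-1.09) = 0.67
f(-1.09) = -11.33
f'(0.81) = 4.50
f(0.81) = -7.50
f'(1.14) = 6.25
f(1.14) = -5.75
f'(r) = 2*exp(r)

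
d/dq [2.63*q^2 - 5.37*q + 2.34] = 5.26*q - 5.37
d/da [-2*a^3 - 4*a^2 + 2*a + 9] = -6*a^2 - 8*a + 2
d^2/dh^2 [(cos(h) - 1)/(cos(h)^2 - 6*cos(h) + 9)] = (-7*cos(h)/4 - 4*cos(2*h) - cos(3*h)/4 + 2)/(cos(h) - 3)^4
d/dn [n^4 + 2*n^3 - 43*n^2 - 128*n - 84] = 4*n^3 + 6*n^2 - 86*n - 128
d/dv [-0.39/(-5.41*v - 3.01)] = -2.1099/(5.41*v + 3.01)^2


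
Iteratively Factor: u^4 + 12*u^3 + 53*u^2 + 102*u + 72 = (u + 4)*(u^3 + 8*u^2 + 21*u + 18) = (u + 2)*(u + 4)*(u^2 + 6*u + 9) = (u + 2)*(u + 3)*(u + 4)*(u + 3)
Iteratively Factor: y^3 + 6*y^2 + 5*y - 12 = (y + 3)*(y^2 + 3*y - 4) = (y - 1)*(y + 3)*(y + 4)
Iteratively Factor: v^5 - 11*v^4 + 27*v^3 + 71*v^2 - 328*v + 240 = (v - 4)*(v^4 - 7*v^3 - v^2 + 67*v - 60) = (v - 5)*(v - 4)*(v^3 - 2*v^2 - 11*v + 12) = (v - 5)*(v - 4)^2*(v^2 + 2*v - 3) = (v - 5)*(v - 4)^2*(v - 1)*(v + 3)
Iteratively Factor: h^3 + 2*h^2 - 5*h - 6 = (h - 2)*(h^2 + 4*h + 3) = (h - 2)*(h + 3)*(h + 1)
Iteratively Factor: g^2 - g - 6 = (g - 3)*(g + 2)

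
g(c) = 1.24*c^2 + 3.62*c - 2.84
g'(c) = 2.48*c + 3.62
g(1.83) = 7.94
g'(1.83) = 8.16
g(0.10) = -2.47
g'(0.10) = 3.87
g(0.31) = -1.60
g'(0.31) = 4.39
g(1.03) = 2.20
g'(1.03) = 6.17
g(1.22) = 3.42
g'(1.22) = 6.65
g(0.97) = 1.84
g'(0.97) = 6.03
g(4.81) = 43.26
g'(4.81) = 15.55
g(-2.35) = -4.50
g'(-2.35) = -2.21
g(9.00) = 130.18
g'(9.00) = 25.94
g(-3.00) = -2.54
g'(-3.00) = -3.82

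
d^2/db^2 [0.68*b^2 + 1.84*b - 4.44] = 1.36000000000000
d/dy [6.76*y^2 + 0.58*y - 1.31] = 13.52*y + 0.58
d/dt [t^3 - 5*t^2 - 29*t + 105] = 3*t^2 - 10*t - 29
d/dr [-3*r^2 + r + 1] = 1 - 6*r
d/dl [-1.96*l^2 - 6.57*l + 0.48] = -3.92*l - 6.57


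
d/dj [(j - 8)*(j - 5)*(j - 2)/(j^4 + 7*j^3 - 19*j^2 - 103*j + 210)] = (-j^4 + 26*j^3 - 4*j^2 - 930*j + 1405)/(j^6 + 18*j^5 + 79*j^4 - 228*j^3 - 1889*j^2 + 210*j + 11025)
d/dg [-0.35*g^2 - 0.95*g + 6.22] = -0.7*g - 0.95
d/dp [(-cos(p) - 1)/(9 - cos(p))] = 10*sin(p)/(cos(p) - 9)^2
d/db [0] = 0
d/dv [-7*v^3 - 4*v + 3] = -21*v^2 - 4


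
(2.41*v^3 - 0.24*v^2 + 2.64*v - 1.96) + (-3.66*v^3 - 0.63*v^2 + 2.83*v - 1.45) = -1.25*v^3 - 0.87*v^2 + 5.47*v - 3.41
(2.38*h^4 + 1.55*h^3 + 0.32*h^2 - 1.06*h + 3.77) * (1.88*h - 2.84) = 4.4744*h^5 - 3.8452*h^4 - 3.8004*h^3 - 2.9016*h^2 + 10.098*h - 10.7068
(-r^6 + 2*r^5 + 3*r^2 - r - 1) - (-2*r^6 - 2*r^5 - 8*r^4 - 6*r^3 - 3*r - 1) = r^6 + 4*r^5 + 8*r^4 + 6*r^3 + 3*r^2 + 2*r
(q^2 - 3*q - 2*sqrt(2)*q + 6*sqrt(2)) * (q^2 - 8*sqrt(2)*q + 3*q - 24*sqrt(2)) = q^4 - 10*sqrt(2)*q^3 + 23*q^2 + 90*sqrt(2)*q - 288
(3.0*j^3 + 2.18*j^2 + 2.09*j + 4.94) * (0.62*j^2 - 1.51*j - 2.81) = 1.86*j^5 - 3.1784*j^4 - 10.426*j^3 - 6.2189*j^2 - 13.3323*j - 13.8814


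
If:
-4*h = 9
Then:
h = -9/4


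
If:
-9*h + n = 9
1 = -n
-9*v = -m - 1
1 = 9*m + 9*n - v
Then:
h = -10/9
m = 91/80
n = -1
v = 19/80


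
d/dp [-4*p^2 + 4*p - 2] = 4 - 8*p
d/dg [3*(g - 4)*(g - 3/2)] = 6*g - 33/2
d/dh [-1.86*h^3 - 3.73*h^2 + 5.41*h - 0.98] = -5.58*h^2 - 7.46*h + 5.41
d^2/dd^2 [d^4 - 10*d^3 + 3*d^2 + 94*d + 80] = 12*d^2 - 60*d + 6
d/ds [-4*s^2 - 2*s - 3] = -8*s - 2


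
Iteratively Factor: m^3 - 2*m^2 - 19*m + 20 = (m - 1)*(m^2 - m - 20) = (m - 5)*(m - 1)*(m + 4)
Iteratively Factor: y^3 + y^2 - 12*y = (y + 4)*(y^2 - 3*y) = y*(y + 4)*(y - 3)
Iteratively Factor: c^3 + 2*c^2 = (c + 2)*(c^2) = c*(c + 2)*(c)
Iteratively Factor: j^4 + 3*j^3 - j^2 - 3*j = (j - 1)*(j^3 + 4*j^2 + 3*j) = (j - 1)*(j + 1)*(j^2 + 3*j) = (j - 1)*(j + 1)*(j + 3)*(j)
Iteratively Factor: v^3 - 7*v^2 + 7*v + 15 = (v + 1)*(v^2 - 8*v + 15) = (v - 3)*(v + 1)*(v - 5)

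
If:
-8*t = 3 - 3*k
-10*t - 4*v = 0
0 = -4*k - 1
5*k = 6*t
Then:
No Solution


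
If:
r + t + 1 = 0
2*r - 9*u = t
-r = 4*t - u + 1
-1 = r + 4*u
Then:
No Solution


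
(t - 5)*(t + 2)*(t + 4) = t^3 + t^2 - 22*t - 40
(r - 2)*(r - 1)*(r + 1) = r^3 - 2*r^2 - r + 2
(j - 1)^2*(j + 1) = j^3 - j^2 - j + 1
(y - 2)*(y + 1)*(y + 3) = y^3 + 2*y^2 - 5*y - 6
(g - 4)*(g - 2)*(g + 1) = g^3 - 5*g^2 + 2*g + 8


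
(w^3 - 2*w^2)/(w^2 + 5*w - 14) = w^2/(w + 7)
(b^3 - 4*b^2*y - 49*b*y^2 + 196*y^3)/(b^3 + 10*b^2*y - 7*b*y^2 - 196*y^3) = (b - 7*y)/(b + 7*y)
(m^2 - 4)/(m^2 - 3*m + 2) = (m + 2)/(m - 1)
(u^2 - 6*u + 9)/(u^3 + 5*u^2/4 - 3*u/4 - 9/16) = 16*(u^2 - 6*u + 9)/(16*u^3 + 20*u^2 - 12*u - 9)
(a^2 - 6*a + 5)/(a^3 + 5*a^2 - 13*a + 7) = (a - 5)/(a^2 + 6*a - 7)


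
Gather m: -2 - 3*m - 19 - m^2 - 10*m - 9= -m^2 - 13*m - 30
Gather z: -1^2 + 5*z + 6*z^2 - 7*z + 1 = 6*z^2 - 2*z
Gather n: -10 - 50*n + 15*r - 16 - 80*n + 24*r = -130*n + 39*r - 26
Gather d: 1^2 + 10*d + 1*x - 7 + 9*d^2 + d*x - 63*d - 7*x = 9*d^2 + d*(x - 53) - 6*x - 6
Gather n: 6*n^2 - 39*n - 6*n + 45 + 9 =6*n^2 - 45*n + 54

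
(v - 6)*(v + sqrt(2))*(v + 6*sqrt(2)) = v^3 - 6*v^2 + 7*sqrt(2)*v^2 - 42*sqrt(2)*v + 12*v - 72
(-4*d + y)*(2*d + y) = -8*d^2 - 2*d*y + y^2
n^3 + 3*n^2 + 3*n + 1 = (n + 1)^3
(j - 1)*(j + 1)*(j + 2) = j^3 + 2*j^2 - j - 2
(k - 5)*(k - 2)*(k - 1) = k^3 - 8*k^2 + 17*k - 10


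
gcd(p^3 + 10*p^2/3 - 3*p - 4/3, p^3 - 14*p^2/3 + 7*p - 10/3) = p - 1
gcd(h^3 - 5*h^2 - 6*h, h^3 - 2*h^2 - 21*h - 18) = h^2 - 5*h - 6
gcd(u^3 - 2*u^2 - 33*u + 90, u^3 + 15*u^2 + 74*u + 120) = u + 6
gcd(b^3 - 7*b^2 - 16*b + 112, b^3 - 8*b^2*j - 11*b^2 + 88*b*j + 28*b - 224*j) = b^2 - 11*b + 28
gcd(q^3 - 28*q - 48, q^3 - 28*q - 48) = q^3 - 28*q - 48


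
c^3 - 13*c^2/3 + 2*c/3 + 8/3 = (c - 4)*(c - 1)*(c + 2/3)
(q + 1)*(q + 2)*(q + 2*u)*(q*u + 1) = q^4*u + 2*q^3*u^2 + 3*q^3*u + q^3 + 6*q^2*u^2 + 4*q^2*u + 3*q^2 + 4*q*u^2 + 6*q*u + 2*q + 4*u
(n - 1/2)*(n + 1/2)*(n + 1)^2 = n^4 + 2*n^3 + 3*n^2/4 - n/2 - 1/4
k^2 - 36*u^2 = (k - 6*u)*(k + 6*u)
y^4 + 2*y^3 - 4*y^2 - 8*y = y*(y - 2)*(y + 2)^2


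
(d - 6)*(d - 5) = d^2 - 11*d + 30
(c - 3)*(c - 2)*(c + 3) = c^3 - 2*c^2 - 9*c + 18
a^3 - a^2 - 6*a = a*(a - 3)*(a + 2)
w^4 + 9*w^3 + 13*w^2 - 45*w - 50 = (w - 2)*(w + 1)*(w + 5)^2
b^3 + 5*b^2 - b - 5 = (b - 1)*(b + 1)*(b + 5)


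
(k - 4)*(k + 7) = k^2 + 3*k - 28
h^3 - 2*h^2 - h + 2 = (h - 2)*(h - 1)*(h + 1)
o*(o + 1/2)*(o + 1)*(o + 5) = o^4 + 13*o^3/2 + 8*o^2 + 5*o/2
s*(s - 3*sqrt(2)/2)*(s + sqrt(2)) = s^3 - sqrt(2)*s^2/2 - 3*s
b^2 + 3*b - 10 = (b - 2)*(b + 5)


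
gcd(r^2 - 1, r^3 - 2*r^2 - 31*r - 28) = r + 1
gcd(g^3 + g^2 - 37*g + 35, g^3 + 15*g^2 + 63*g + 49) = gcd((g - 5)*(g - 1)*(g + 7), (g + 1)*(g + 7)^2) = g + 7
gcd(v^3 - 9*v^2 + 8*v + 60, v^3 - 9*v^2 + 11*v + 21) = 1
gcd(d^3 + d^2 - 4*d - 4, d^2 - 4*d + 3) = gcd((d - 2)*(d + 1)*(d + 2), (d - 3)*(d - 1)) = 1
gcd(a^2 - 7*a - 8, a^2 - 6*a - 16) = a - 8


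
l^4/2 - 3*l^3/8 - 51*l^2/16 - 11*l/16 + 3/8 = (l/2 + 1)*(l - 3)*(l - 1/4)*(l + 1/2)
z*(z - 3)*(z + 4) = z^3 + z^2 - 12*z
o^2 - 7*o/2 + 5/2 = (o - 5/2)*(o - 1)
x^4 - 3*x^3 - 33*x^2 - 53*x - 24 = (x - 8)*(x + 1)^2*(x + 3)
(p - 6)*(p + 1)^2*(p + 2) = p^4 - 2*p^3 - 19*p^2 - 28*p - 12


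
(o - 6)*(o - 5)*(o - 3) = o^3 - 14*o^2 + 63*o - 90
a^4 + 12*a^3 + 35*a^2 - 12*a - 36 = (a - 1)*(a + 1)*(a + 6)^2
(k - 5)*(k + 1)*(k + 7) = k^3 + 3*k^2 - 33*k - 35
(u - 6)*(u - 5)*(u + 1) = u^3 - 10*u^2 + 19*u + 30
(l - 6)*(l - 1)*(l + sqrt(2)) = l^3 - 7*l^2 + sqrt(2)*l^2 - 7*sqrt(2)*l + 6*l + 6*sqrt(2)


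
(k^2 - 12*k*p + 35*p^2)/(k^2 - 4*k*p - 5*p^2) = (k - 7*p)/(k + p)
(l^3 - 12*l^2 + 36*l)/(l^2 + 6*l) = (l^2 - 12*l + 36)/(l + 6)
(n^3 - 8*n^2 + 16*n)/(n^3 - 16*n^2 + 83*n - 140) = n*(n - 4)/(n^2 - 12*n + 35)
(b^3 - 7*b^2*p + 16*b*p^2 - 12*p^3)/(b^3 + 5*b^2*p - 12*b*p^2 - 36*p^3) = (b^2 - 4*b*p + 4*p^2)/(b^2 + 8*b*p + 12*p^2)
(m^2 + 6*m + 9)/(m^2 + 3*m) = (m + 3)/m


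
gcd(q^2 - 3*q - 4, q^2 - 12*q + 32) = q - 4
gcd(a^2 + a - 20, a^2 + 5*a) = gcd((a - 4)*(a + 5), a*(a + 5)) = a + 5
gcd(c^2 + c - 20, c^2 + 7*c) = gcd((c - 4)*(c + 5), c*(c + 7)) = 1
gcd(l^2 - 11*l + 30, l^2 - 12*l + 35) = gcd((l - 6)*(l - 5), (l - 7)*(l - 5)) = l - 5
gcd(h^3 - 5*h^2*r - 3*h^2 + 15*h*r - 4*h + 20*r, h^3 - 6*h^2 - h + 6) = h + 1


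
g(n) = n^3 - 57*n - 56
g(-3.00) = 88.00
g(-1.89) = 44.98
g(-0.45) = -30.44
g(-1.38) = 20.03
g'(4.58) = 5.93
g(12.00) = 988.00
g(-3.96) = 107.62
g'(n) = 3*n^2 - 57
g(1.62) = -144.09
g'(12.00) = 375.00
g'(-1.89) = -46.28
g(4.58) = -220.99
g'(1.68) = -48.53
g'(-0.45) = -56.39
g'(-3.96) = -9.96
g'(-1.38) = -51.29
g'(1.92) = -45.94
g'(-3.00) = -30.00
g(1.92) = -158.36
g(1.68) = -147.02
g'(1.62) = -49.13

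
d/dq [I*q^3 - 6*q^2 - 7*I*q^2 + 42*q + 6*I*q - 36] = 3*I*q^2 - 12*q - 14*I*q + 42 + 6*I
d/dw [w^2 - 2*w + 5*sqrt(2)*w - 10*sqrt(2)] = 2*w - 2 + 5*sqrt(2)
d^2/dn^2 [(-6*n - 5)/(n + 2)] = 14/(n + 2)^3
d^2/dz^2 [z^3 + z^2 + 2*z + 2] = 6*z + 2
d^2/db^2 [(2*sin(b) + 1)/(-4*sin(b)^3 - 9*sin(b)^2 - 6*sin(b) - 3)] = 2*(64*sin(b)^7 + 180*sin(b)^6 + 87*sin(b)^5 - 336*sin(b)^4 - 537*sin(b)^3 - 225*sin(b)^2 + 36*sin(b) + 27)/(4*sin(b)^3 + 9*sin(b)^2 + 6*sin(b) + 3)^3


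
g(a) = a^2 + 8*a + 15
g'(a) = 2*a + 8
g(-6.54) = 5.45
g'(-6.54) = -5.08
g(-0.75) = 9.56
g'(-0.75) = 6.50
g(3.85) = 60.62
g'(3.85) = 15.70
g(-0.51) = 11.18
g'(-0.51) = 6.98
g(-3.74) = -0.93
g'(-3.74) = 0.52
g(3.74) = 58.91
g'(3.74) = 15.48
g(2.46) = 40.73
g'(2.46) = 12.92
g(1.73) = 31.83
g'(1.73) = 11.46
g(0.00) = 15.00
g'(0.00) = 8.00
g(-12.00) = 63.00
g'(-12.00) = -16.00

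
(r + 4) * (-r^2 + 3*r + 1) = -r^3 - r^2 + 13*r + 4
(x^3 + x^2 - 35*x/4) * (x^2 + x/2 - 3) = x^5 + 3*x^4/2 - 45*x^3/4 - 59*x^2/8 + 105*x/4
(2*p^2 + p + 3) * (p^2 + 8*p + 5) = 2*p^4 + 17*p^3 + 21*p^2 + 29*p + 15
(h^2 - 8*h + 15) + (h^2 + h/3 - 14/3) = 2*h^2 - 23*h/3 + 31/3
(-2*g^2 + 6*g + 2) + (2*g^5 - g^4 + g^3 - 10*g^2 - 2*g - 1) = 2*g^5 - g^4 + g^3 - 12*g^2 + 4*g + 1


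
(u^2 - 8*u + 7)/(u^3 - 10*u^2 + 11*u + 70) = (u - 1)/(u^2 - 3*u - 10)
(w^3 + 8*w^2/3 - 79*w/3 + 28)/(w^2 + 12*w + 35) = (w^2 - 13*w/3 + 4)/(w + 5)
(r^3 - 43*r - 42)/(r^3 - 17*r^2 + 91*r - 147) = (r^2 + 7*r + 6)/(r^2 - 10*r + 21)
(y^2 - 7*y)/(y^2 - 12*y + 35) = y/(y - 5)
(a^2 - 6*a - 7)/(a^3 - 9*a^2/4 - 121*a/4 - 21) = 4*(a + 1)/(4*a^2 + 19*a + 12)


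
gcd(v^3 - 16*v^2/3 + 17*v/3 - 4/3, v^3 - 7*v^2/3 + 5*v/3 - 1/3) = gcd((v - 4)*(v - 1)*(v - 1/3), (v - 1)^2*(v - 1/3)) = v^2 - 4*v/3 + 1/3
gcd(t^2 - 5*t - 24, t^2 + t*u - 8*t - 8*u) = t - 8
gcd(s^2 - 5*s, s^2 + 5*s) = s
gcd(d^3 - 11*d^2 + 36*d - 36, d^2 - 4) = d - 2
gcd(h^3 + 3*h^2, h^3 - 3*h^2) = h^2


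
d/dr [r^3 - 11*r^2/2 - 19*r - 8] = 3*r^2 - 11*r - 19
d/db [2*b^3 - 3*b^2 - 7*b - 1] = 6*b^2 - 6*b - 7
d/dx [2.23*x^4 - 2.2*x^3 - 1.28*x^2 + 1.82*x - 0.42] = 8.92*x^3 - 6.6*x^2 - 2.56*x + 1.82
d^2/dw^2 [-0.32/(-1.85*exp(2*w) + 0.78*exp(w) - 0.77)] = ((0.2496 - 2.368*exp(w))*(1.85*exp(2*w) - 0.78*exp(w) + 0.77) + 0.32*(3.7*exp(w) - 0.78)*(7.4*exp(w) - 1.56)*exp(w))*exp(w)/(1.85*exp(2*w) - 0.78*exp(w) + 0.77)^3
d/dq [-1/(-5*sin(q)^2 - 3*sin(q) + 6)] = -(10*sin(q) + 3)*cos(q)/(5*sin(q)^2 + 3*sin(q) - 6)^2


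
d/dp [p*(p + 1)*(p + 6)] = 3*p^2 + 14*p + 6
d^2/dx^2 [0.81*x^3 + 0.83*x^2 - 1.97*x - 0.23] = 4.86*x + 1.66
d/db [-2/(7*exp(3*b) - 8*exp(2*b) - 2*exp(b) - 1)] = (42*exp(2*b) - 32*exp(b) - 4)*exp(b)/(-7*exp(3*b) + 8*exp(2*b) + 2*exp(b) + 1)^2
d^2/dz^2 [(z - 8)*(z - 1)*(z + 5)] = 6*z - 8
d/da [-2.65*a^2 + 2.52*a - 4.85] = 2.52 - 5.3*a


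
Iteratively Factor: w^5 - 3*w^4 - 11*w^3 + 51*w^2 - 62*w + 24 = (w - 1)*(w^4 - 2*w^3 - 13*w^2 + 38*w - 24) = (w - 3)*(w - 1)*(w^3 + w^2 - 10*w + 8) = (w - 3)*(w - 1)*(w + 4)*(w^2 - 3*w + 2) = (w - 3)*(w - 2)*(w - 1)*(w + 4)*(w - 1)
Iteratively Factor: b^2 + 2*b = (b)*(b + 2)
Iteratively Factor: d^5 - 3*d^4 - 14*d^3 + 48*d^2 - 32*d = (d - 2)*(d^4 - d^3 - 16*d^2 + 16*d) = (d - 2)*(d - 1)*(d^3 - 16*d) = (d - 4)*(d - 2)*(d - 1)*(d^2 + 4*d) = d*(d - 4)*(d - 2)*(d - 1)*(d + 4)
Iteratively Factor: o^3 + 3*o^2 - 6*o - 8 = (o + 1)*(o^2 + 2*o - 8) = (o + 1)*(o + 4)*(o - 2)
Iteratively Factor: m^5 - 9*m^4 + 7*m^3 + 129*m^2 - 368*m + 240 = (m - 1)*(m^4 - 8*m^3 - m^2 + 128*m - 240) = (m - 1)*(m + 4)*(m^3 - 12*m^2 + 47*m - 60) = (m - 3)*(m - 1)*(m + 4)*(m^2 - 9*m + 20) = (m - 4)*(m - 3)*(m - 1)*(m + 4)*(m - 5)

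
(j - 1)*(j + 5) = j^2 + 4*j - 5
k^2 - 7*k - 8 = (k - 8)*(k + 1)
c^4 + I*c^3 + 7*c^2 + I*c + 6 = (c - 2*I)*(c - I)*(c + I)*(c + 3*I)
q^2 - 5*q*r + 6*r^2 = (q - 3*r)*(q - 2*r)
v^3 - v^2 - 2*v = v*(v - 2)*(v + 1)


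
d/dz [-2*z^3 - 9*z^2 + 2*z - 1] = -6*z^2 - 18*z + 2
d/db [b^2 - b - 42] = 2*b - 1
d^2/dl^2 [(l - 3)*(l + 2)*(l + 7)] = 6*l + 12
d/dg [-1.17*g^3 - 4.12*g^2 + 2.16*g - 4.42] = -3.51*g^2 - 8.24*g + 2.16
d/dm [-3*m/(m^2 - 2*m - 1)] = 3*(m^2 + 1)/(m^4 - 4*m^3 + 2*m^2 + 4*m + 1)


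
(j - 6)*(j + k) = j^2 + j*k - 6*j - 6*k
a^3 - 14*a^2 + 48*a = a*(a - 8)*(a - 6)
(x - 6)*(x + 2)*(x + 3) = x^3 - x^2 - 24*x - 36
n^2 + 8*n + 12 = (n + 2)*(n + 6)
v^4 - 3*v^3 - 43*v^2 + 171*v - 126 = (v - 6)*(v - 3)*(v - 1)*(v + 7)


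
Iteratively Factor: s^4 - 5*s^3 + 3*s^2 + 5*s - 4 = (s - 4)*(s^3 - s^2 - s + 1) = (s - 4)*(s - 1)*(s^2 - 1) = (s - 4)*(s - 1)*(s + 1)*(s - 1)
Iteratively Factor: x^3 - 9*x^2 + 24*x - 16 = (x - 4)*(x^2 - 5*x + 4) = (x - 4)^2*(x - 1)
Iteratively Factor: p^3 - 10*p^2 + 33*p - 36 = (p - 3)*(p^2 - 7*p + 12) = (p - 3)^2*(p - 4)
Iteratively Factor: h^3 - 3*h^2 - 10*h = (h)*(h^2 - 3*h - 10) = h*(h + 2)*(h - 5)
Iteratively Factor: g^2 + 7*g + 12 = (g + 4)*(g + 3)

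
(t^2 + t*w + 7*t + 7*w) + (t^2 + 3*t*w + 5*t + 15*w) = 2*t^2 + 4*t*w + 12*t + 22*w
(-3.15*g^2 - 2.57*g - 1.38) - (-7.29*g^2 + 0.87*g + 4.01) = 4.14*g^2 - 3.44*g - 5.39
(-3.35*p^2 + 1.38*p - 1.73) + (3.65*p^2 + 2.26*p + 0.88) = 0.3*p^2 + 3.64*p - 0.85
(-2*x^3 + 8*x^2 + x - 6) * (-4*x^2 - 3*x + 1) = 8*x^5 - 26*x^4 - 30*x^3 + 29*x^2 + 19*x - 6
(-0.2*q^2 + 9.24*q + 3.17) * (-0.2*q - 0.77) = 0.04*q^3 - 1.694*q^2 - 7.7488*q - 2.4409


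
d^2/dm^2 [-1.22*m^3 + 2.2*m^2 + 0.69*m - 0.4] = 4.4 - 7.32*m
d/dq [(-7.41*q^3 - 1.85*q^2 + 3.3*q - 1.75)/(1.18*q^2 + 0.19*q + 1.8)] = (-8.7438*q^4 - 2.8158*q^3 - 44.2595*q^2 - 2.53*q + 6.2725)/(1.3924*q^4 + 0.4484*q^3 + 4.2841*q^2 + 0.684*q + 3.24)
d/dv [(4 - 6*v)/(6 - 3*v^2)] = 2*(-3*v^2 + 4*v - 6)/(3*(v^4 - 4*v^2 + 4))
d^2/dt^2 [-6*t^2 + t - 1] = -12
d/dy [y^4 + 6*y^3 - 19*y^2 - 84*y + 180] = 4*y^3 + 18*y^2 - 38*y - 84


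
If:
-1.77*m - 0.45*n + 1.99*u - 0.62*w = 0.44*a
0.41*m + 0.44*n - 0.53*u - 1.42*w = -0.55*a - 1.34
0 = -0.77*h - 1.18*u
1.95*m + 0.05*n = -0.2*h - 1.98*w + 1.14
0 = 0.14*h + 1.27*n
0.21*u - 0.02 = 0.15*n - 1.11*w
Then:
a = -2.84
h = 0.25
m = 0.51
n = -0.03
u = -0.16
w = 0.05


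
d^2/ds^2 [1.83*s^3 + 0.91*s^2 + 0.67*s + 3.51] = 10.98*s + 1.82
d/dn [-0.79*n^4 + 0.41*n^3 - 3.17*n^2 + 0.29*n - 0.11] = -3.16*n^3 + 1.23*n^2 - 6.34*n + 0.29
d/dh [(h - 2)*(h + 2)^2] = (h + 2)*(3*h - 2)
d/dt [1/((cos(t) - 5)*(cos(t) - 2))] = (2*cos(t) - 7)*sin(t)/((cos(t) - 5)^2*(cos(t) - 2)^2)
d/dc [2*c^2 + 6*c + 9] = 4*c + 6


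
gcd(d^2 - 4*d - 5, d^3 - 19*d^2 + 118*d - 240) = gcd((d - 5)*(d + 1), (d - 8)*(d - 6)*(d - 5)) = d - 5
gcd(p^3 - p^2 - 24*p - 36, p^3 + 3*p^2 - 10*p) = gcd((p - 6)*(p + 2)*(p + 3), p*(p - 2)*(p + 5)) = 1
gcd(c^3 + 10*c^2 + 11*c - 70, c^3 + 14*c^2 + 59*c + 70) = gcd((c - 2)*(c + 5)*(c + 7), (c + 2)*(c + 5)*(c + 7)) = c^2 + 12*c + 35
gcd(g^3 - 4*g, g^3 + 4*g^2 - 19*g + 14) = g - 2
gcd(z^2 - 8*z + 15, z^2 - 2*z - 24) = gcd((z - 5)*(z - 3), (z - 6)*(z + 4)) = 1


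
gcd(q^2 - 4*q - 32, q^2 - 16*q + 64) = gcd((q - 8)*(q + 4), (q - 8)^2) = q - 8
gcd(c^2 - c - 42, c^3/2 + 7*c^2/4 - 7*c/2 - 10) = 1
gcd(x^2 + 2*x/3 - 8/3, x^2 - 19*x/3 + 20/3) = x - 4/3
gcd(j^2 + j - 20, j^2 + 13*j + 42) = 1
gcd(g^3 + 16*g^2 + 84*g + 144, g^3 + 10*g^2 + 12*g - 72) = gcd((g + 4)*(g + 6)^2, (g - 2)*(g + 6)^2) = g^2 + 12*g + 36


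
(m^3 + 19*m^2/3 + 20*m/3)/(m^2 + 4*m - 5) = m*(3*m + 4)/(3*(m - 1))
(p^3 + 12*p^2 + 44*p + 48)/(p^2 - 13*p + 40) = (p^3 + 12*p^2 + 44*p + 48)/(p^2 - 13*p + 40)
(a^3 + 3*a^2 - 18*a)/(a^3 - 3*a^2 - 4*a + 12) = a*(a + 6)/(a^2 - 4)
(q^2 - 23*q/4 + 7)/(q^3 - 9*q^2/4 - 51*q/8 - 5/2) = 2*(4*q - 7)/(8*q^2 + 14*q + 5)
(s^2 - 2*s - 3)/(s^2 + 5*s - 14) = (s^2 - 2*s - 3)/(s^2 + 5*s - 14)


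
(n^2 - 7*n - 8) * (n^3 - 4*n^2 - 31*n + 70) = n^5 - 11*n^4 - 11*n^3 + 319*n^2 - 242*n - 560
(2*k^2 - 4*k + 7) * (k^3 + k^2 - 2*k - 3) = 2*k^5 - 2*k^4 - k^3 + 9*k^2 - 2*k - 21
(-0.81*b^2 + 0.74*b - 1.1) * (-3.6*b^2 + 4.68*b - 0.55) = 2.916*b^4 - 6.4548*b^3 + 7.8687*b^2 - 5.555*b + 0.605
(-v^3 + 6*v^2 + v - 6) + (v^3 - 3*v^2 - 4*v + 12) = 3*v^2 - 3*v + 6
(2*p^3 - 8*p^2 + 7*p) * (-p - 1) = -2*p^4 + 6*p^3 + p^2 - 7*p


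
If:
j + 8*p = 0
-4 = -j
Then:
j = 4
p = -1/2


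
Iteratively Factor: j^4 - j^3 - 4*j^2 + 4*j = (j - 1)*(j^3 - 4*j) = j*(j - 1)*(j^2 - 4) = j*(j - 1)*(j + 2)*(j - 2)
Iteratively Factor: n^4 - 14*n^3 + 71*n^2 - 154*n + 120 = (n - 4)*(n^3 - 10*n^2 + 31*n - 30) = (n - 5)*(n - 4)*(n^2 - 5*n + 6) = (n - 5)*(n - 4)*(n - 3)*(n - 2)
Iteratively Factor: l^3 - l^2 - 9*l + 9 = (l - 1)*(l^2 - 9) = (l - 3)*(l - 1)*(l + 3)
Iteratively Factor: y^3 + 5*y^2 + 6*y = (y + 2)*(y^2 + 3*y) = y*(y + 2)*(y + 3)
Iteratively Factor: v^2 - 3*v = (v - 3)*(v)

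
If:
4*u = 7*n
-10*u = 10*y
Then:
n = -4*y/7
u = -y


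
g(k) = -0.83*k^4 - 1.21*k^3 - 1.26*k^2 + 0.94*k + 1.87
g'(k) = -3.32*k^3 - 3.63*k^2 - 2.52*k + 0.94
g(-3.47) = -86.34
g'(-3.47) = 104.69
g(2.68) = -70.77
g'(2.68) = -95.79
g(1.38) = -5.42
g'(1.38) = -18.18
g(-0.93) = 0.26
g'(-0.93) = 2.81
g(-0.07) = 1.80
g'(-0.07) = 1.10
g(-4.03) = -162.11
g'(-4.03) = 169.44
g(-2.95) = -43.66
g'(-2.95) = 62.02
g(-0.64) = 0.93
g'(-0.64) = 1.94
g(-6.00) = -863.45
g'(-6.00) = 602.50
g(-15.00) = -38230.73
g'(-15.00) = 10426.99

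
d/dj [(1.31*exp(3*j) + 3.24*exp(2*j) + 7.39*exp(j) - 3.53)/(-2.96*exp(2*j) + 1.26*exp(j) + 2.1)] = (-3.8776*exp(4*j) + 3.3012*exp(3*j) + 34.2098*exp(2*j) - 7.28959999999999*exp(j) + 19.9668)*exp(j)/(8.7616*exp(4*j) - 7.4592*exp(3*j) - 10.8444*exp(2*j) + 5.292*exp(j) + 4.41)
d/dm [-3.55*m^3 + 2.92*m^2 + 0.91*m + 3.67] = -10.65*m^2 + 5.84*m + 0.91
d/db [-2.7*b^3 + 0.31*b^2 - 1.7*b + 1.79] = -8.1*b^2 + 0.62*b - 1.7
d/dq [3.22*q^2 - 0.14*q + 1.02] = 6.44*q - 0.14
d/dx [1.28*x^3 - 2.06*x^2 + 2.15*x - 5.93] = 3.84*x^2 - 4.12*x + 2.15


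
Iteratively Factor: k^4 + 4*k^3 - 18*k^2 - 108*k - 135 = (k + 3)*(k^3 + k^2 - 21*k - 45) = (k + 3)^2*(k^2 - 2*k - 15) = (k + 3)^3*(k - 5)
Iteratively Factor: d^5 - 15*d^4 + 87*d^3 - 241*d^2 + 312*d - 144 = (d - 1)*(d^4 - 14*d^3 + 73*d^2 - 168*d + 144) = (d - 4)*(d - 1)*(d^3 - 10*d^2 + 33*d - 36) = (d - 4)^2*(d - 1)*(d^2 - 6*d + 9) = (d - 4)^2*(d - 3)*(d - 1)*(d - 3)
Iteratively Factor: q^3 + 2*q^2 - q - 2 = (q + 1)*(q^2 + q - 2) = (q - 1)*(q + 1)*(q + 2)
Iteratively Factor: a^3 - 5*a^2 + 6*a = (a - 3)*(a^2 - 2*a) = (a - 3)*(a - 2)*(a)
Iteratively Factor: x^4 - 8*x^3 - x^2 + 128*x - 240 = (x - 3)*(x^3 - 5*x^2 - 16*x + 80) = (x - 4)*(x - 3)*(x^2 - x - 20) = (x - 5)*(x - 4)*(x - 3)*(x + 4)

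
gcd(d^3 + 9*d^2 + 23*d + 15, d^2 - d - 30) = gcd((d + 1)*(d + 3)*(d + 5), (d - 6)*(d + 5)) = d + 5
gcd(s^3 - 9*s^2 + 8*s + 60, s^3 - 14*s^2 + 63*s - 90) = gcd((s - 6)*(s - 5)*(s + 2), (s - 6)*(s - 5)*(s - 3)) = s^2 - 11*s + 30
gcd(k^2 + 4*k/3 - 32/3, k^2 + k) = 1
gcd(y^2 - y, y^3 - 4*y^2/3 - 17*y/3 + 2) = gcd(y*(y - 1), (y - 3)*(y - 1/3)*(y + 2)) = 1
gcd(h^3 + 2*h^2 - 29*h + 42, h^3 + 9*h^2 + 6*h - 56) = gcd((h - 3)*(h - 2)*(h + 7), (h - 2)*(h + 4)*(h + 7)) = h^2 + 5*h - 14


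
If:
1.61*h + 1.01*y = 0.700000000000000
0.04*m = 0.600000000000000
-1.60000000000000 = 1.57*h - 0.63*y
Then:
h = -0.45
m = 15.00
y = 1.41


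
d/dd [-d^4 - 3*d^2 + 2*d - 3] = -4*d^3 - 6*d + 2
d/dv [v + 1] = 1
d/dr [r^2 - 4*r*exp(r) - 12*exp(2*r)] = -4*r*exp(r) + 2*r - 24*exp(2*r) - 4*exp(r)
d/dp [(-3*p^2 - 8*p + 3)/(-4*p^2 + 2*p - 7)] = 2*(-19*p^2 + 33*p + 25)/(16*p^4 - 16*p^3 + 60*p^2 - 28*p + 49)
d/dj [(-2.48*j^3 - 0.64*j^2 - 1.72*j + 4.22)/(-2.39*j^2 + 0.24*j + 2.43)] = (5.9272*j^4 - 1.1904*j^3 - 22.3436*j^2 + 17.0612*j - 5.1924)/(5.7121*j^4 - 1.1472*j^3 - 11.5578*j^2 + 1.1664*j + 5.9049)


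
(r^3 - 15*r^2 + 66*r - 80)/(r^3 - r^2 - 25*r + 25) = (r^2 - 10*r + 16)/(r^2 + 4*r - 5)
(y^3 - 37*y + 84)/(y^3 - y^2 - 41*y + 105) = (y - 4)/(y - 5)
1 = 1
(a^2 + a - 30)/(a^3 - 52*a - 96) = (a - 5)/(a^2 - 6*a - 16)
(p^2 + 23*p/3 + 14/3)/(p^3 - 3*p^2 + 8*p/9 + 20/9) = 3*(p + 7)/(3*p^2 - 11*p + 10)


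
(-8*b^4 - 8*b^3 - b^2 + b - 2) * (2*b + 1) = -16*b^5 - 24*b^4 - 10*b^3 + b^2 - 3*b - 2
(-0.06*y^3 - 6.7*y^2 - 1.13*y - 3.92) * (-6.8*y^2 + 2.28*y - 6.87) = 0.408*y^5 + 45.4232*y^4 - 7.1798*y^3 + 70.1086*y^2 - 1.1745*y + 26.9304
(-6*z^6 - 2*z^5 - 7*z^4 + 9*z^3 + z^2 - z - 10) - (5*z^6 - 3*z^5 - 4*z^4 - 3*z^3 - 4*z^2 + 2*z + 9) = -11*z^6 + z^5 - 3*z^4 + 12*z^3 + 5*z^2 - 3*z - 19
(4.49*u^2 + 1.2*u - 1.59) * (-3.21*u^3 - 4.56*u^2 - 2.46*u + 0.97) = -14.4129*u^5 - 24.3264*u^4 - 11.4135*u^3 + 8.6537*u^2 + 5.0754*u - 1.5423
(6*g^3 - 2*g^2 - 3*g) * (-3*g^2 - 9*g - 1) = -18*g^5 - 48*g^4 + 21*g^3 + 29*g^2 + 3*g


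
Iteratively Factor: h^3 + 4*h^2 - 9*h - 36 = (h + 3)*(h^2 + h - 12) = (h - 3)*(h + 3)*(h + 4)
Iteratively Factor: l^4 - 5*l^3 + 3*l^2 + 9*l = (l - 3)*(l^3 - 2*l^2 - 3*l) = (l - 3)*(l + 1)*(l^2 - 3*l) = l*(l - 3)*(l + 1)*(l - 3)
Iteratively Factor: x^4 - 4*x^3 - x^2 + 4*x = (x - 1)*(x^3 - 3*x^2 - 4*x) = (x - 4)*(x - 1)*(x^2 + x) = (x - 4)*(x - 1)*(x + 1)*(x)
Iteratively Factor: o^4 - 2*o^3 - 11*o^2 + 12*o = (o - 4)*(o^3 + 2*o^2 - 3*o) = (o - 4)*(o - 1)*(o^2 + 3*o) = o*(o - 4)*(o - 1)*(o + 3)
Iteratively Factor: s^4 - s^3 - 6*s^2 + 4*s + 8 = (s - 2)*(s^3 + s^2 - 4*s - 4) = (s - 2)*(s + 2)*(s^2 - s - 2) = (s - 2)*(s + 1)*(s + 2)*(s - 2)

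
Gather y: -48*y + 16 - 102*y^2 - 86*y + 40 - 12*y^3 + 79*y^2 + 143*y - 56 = -12*y^3 - 23*y^2 + 9*y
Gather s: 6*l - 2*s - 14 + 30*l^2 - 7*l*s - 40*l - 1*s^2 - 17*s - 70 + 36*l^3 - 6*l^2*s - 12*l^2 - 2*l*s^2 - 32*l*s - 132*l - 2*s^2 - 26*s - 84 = 36*l^3 + 18*l^2 - 166*l + s^2*(-2*l - 3) + s*(-6*l^2 - 39*l - 45) - 168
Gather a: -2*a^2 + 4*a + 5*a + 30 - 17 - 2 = -2*a^2 + 9*a + 11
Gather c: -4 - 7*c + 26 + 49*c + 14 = 42*c + 36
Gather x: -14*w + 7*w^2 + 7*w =7*w^2 - 7*w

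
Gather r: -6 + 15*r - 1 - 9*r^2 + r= -9*r^2 + 16*r - 7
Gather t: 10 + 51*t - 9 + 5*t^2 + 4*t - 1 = 5*t^2 + 55*t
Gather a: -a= -a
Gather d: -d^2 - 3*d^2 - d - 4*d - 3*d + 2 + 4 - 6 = -4*d^2 - 8*d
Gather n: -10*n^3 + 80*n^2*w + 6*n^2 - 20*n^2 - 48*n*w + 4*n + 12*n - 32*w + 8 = -10*n^3 + n^2*(80*w - 14) + n*(16 - 48*w) - 32*w + 8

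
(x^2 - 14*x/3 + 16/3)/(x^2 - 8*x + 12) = (x - 8/3)/(x - 6)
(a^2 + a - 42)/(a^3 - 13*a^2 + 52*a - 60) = (a + 7)/(a^2 - 7*a + 10)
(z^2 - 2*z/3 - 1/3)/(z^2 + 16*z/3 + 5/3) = (z - 1)/(z + 5)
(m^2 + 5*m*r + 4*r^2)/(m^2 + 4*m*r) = (m + r)/m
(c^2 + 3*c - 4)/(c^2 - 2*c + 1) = (c + 4)/(c - 1)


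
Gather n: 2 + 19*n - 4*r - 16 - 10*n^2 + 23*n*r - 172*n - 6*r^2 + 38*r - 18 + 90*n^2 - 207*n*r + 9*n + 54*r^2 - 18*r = 80*n^2 + n*(-184*r - 144) + 48*r^2 + 16*r - 32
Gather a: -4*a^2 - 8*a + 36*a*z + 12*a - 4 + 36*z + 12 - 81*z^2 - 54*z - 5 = -4*a^2 + a*(36*z + 4) - 81*z^2 - 18*z + 3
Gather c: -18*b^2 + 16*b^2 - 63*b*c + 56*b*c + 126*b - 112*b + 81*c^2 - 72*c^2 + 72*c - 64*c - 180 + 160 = -2*b^2 + 14*b + 9*c^2 + c*(8 - 7*b) - 20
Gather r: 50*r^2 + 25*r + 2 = 50*r^2 + 25*r + 2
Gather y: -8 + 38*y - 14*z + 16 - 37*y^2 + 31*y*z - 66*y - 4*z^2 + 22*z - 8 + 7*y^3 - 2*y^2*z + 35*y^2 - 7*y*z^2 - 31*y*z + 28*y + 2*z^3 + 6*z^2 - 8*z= 7*y^3 + y^2*(-2*z - 2) - 7*y*z^2 + 2*z^3 + 2*z^2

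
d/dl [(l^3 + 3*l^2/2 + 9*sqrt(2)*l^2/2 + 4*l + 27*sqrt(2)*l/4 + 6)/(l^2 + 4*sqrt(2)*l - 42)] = (4*l^4 + 32*sqrt(2)*l^3 - 376*l^2 - 3*sqrt(2)*l^2 - 1512*sqrt(2)*l - 552*l - 1230*sqrt(2) - 672)/(4*(l^4 + 8*sqrt(2)*l^3 - 52*l^2 - 336*sqrt(2)*l + 1764))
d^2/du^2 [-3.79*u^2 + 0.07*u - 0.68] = -7.58000000000000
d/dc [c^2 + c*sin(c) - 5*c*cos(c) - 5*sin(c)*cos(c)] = 5*c*sin(c) + c*cos(c) + 2*c + sin(c) - 5*cos(c) - 5*cos(2*c)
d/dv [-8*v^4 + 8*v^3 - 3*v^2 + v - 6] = -32*v^3 + 24*v^2 - 6*v + 1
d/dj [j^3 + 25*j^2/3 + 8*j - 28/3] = 3*j^2 + 50*j/3 + 8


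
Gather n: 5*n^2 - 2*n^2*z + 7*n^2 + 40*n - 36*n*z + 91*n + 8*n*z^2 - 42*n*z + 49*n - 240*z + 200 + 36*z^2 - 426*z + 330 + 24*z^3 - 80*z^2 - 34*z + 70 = n^2*(12 - 2*z) + n*(8*z^2 - 78*z + 180) + 24*z^3 - 44*z^2 - 700*z + 600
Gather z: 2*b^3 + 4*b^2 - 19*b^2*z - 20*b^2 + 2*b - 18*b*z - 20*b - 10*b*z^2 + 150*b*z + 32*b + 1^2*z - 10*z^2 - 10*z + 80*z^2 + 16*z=2*b^3 - 16*b^2 + 14*b + z^2*(70 - 10*b) + z*(-19*b^2 + 132*b + 7)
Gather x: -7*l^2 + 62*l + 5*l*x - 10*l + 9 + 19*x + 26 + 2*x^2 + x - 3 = -7*l^2 + 52*l + 2*x^2 + x*(5*l + 20) + 32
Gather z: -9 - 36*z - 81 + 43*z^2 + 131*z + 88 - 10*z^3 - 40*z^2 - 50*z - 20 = -10*z^3 + 3*z^2 + 45*z - 22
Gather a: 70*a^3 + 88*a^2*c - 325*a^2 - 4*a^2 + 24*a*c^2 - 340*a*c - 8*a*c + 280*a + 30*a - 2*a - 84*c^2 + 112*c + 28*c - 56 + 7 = 70*a^3 + a^2*(88*c - 329) + a*(24*c^2 - 348*c + 308) - 84*c^2 + 140*c - 49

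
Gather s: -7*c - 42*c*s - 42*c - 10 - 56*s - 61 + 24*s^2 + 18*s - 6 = -49*c + 24*s^2 + s*(-42*c - 38) - 77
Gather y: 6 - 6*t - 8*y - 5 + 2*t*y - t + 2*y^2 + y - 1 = -7*t + 2*y^2 + y*(2*t - 7)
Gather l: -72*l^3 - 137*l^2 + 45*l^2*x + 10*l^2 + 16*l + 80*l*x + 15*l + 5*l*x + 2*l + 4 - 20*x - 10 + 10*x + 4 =-72*l^3 + l^2*(45*x - 127) + l*(85*x + 33) - 10*x - 2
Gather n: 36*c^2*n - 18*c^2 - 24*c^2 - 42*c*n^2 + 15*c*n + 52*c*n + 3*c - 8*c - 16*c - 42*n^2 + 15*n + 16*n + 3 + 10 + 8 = -42*c^2 - 21*c + n^2*(-42*c - 42) + n*(36*c^2 + 67*c + 31) + 21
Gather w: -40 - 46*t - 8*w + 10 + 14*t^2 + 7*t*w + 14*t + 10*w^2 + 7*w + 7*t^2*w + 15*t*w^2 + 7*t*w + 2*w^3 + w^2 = 14*t^2 - 32*t + 2*w^3 + w^2*(15*t + 11) + w*(7*t^2 + 14*t - 1) - 30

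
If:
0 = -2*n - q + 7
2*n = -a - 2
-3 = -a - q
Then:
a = -3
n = 1/2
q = 6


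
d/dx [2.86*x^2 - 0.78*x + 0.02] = 5.72*x - 0.78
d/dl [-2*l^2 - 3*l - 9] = -4*l - 3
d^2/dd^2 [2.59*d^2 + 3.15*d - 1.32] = 5.18000000000000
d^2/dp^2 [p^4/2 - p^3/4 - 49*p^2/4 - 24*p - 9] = 6*p^2 - 3*p/2 - 49/2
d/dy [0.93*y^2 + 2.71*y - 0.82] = 1.86*y + 2.71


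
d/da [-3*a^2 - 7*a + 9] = -6*a - 7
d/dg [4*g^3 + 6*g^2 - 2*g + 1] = 12*g^2 + 12*g - 2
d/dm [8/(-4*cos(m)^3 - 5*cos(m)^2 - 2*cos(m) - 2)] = 16*(6*sin(m)^2 - 5*cos(m) - 7)*sin(m)/(4*cos(m)^3 + 5*cos(m)^2 + 2*cos(m) + 2)^2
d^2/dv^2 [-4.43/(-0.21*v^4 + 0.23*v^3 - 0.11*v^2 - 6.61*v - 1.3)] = ((-11.1636*v^2 + 6.1134*v - 0.9746)*(0.21*v^4 - 0.23*v^3 + 0.11*v^2 + 6.61*v + 1.3) + 4.43*(0.84*v^3 - 0.69*v^2 + 0.22*v + 6.61)*(1.68*v^3 - 1.38*v^2 + 0.44*v + 13.22))/(0.21*v^4 - 0.23*v^3 + 0.11*v^2 + 6.61*v + 1.3)^3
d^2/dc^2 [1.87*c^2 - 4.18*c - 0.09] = 3.74000000000000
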